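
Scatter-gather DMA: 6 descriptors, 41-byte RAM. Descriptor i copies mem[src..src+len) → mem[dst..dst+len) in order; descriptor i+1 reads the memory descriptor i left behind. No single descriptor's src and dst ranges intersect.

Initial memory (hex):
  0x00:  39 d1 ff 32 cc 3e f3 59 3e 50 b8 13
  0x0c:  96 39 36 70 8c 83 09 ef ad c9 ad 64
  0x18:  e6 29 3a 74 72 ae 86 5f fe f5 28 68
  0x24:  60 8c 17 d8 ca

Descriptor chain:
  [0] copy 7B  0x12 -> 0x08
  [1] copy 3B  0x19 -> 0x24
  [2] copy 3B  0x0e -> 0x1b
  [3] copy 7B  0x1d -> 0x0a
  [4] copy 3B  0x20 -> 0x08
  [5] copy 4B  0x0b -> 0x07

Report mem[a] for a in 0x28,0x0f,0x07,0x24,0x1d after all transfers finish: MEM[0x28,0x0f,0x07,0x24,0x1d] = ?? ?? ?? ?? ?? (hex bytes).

MEM[0x28,0x0f,0x07,0x24,0x1d] = ca 28 86 29 8c

D0: mem[0x08..0x0e] <- [09 ef ad c9 ad 64 e6]
D1: mem[0x24..0x26] <- [29 3a 74]
D2: mem[0x1b..0x1d] <- [e6 70 8c]
D3: mem[0x0a..0x10] <- [8c 86 5f fe f5 28 68]
D4: mem[0x08..0x0a] <- [fe f5 28]
D5: mem[0x07..0x0a] <- [86 5f fe f5]
query mem[0x28]=0xca, mem[0x0f]=0x28, mem[0x07]=0x86, mem[0x24]=0x29, mem[0x1d]=0x8c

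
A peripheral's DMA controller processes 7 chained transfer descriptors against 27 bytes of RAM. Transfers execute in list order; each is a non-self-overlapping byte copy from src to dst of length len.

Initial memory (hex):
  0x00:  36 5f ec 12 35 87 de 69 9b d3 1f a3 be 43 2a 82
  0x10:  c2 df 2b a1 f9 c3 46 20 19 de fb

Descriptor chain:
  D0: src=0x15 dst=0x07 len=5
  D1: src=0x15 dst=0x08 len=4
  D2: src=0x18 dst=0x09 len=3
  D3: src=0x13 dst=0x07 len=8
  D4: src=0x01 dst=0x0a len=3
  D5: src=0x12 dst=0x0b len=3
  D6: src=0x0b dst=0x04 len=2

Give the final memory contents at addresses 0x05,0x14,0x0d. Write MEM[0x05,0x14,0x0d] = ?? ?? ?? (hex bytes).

MEM[0x05,0x14,0x0d] = a1 f9 f9

  after D0: wrote 5B at 0x07 = c3462019de
  after D1: wrote 4B at 0x08 = c3462019
  after D2: wrote 3B at 0x09 = 19defb
  after D3: wrote 8B at 0x07 = a1f9c3462019defb
  after D4: wrote 3B at 0x0a = 5fec12
  after D5: wrote 3B at 0x0b = 2ba1f9
  after D6: wrote 2B at 0x04 = 2ba1
query mem[0x05]=0xa1, mem[0x14]=0xf9, mem[0x0d]=0xf9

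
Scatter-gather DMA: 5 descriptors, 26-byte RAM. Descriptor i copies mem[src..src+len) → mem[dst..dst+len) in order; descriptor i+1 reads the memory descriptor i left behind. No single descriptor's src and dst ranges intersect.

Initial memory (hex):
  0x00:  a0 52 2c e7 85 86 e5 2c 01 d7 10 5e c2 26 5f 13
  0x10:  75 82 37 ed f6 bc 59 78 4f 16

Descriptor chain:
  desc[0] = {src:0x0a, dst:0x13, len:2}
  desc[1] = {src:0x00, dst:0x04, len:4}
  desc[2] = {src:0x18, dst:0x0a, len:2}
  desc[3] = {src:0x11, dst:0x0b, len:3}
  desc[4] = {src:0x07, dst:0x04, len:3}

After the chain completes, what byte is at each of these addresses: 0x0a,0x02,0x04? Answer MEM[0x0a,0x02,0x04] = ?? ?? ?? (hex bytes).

  after D0: wrote 2B at 0x13 = 105e
  after D1: wrote 4B at 0x04 = a0522ce7
  after D2: wrote 2B at 0x0a = 4f16
  after D3: wrote 3B at 0x0b = 823710
  after D4: wrote 3B at 0x04 = e701d7
query mem[0x0a]=0x4f, mem[0x02]=0x2c, mem[0x04]=0xe7

MEM[0x0a,0x02,0x04] = 4f 2c e7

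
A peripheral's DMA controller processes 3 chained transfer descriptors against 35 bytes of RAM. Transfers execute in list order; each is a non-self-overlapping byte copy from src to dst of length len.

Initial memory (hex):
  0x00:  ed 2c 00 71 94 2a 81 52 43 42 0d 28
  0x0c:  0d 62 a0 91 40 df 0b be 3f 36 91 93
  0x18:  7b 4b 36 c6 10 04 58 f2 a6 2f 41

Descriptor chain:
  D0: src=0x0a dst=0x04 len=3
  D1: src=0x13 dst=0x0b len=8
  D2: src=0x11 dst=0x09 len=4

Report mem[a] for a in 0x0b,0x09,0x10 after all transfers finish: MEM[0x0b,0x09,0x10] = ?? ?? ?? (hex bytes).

MEM[0x0b,0x09,0x10] = be 4b 7b

  after D0: wrote 3B at 0x04 = 0d280d
  after D1: wrote 8B at 0x0b = be3f3691937b4b36
  after D2: wrote 4B at 0x09 = 4b36be3f
query mem[0x0b]=0xbe, mem[0x09]=0x4b, mem[0x10]=0x7b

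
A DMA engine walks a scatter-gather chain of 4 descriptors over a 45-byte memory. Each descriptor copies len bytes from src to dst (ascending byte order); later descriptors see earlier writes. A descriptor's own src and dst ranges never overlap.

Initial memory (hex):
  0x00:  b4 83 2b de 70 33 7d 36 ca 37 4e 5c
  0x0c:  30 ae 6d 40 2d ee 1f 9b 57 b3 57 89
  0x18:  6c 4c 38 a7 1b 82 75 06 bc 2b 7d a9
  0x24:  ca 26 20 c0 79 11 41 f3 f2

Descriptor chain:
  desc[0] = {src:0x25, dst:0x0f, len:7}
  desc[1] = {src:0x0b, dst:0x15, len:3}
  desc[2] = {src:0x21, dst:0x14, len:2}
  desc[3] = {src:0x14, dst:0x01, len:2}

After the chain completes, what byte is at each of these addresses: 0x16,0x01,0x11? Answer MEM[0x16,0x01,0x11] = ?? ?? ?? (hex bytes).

  after D0: wrote 7B at 0x0f = 2620c0791141f3
  after D1: wrote 3B at 0x15 = 5c30ae
  after D2: wrote 2B at 0x14 = 2b7d
  after D3: wrote 2B at 0x01 = 2b7d
query mem[0x16]=0x30, mem[0x01]=0x2b, mem[0x11]=0xc0

MEM[0x16,0x01,0x11] = 30 2b c0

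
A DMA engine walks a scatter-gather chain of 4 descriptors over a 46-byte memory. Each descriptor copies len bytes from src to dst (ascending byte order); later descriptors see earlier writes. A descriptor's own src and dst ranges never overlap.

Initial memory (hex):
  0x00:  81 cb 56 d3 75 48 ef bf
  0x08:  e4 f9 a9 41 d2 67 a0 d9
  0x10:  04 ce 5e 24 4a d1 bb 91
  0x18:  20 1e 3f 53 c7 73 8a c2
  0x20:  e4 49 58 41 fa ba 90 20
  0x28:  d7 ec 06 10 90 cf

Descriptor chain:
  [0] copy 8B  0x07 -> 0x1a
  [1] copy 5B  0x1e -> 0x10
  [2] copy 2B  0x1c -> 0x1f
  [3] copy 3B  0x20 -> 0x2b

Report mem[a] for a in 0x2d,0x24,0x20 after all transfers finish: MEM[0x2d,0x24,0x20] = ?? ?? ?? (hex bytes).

  after D0: wrote 8B at 0x1a = bfe4f9a941d267a0
  after D1: wrote 5B at 0x10 = 41d267a058
  after D2: wrote 2B at 0x1f = f9a9
  after D3: wrote 3B at 0x2b = a9a058
query mem[0x2d]=0x58, mem[0x24]=0xfa, mem[0x20]=0xa9

MEM[0x2d,0x24,0x20] = 58 fa a9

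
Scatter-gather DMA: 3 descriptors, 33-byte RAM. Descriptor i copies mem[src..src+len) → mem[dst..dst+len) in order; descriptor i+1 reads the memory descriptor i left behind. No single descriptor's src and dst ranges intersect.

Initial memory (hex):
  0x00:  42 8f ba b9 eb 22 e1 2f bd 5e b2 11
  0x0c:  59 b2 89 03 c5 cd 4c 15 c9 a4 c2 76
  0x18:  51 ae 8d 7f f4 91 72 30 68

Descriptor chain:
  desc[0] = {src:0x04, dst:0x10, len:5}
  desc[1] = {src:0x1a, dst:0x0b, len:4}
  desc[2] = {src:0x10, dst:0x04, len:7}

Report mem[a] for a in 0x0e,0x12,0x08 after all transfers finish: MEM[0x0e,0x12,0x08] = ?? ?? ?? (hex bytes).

MEM[0x0e,0x12,0x08] = 91 e1 bd

  after D0: wrote 5B at 0x10 = eb22e12fbd
  after D1: wrote 4B at 0x0b = 8d7ff491
  after D2: wrote 7B at 0x04 = eb22e12fbda4c2
query mem[0x0e]=0x91, mem[0x12]=0xe1, mem[0x08]=0xbd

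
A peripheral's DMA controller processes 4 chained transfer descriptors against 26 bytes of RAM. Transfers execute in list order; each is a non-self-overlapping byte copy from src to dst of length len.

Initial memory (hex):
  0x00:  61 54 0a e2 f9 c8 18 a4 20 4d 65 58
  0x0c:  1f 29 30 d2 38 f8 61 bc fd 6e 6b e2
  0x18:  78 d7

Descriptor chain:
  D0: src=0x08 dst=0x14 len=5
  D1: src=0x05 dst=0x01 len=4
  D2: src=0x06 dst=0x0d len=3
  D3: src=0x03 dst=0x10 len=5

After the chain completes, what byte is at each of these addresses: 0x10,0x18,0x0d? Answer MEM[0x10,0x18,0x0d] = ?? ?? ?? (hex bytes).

MEM[0x10,0x18,0x0d] = a4 1f 18

D0: mem[0x14..0x18] <- [20 4d 65 58 1f]
D1: mem[0x01..0x04] <- [c8 18 a4 20]
D2: mem[0x0d..0x0f] <- [18 a4 20]
D3: mem[0x10..0x14] <- [a4 20 c8 18 a4]
query mem[0x10]=0xa4, mem[0x18]=0x1f, mem[0x0d]=0x18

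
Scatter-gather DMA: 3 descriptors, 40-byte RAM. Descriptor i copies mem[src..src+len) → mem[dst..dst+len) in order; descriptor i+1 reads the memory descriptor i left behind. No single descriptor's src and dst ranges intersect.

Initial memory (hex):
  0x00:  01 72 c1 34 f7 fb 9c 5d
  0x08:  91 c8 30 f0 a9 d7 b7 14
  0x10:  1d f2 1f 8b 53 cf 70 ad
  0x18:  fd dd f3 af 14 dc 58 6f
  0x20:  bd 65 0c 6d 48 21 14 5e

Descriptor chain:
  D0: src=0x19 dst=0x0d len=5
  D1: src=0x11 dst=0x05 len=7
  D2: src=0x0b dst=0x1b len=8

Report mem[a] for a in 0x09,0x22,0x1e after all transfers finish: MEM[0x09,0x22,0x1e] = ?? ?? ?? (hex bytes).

MEM[0x09,0x22,0x1e] = cf 1f f3

#0 dst[0x0d+5] := {0xdd,0xf3,0xaf,0x14,0xdc}
#1 dst[0x05+7] := {0xdc,0x1f,0x8b,0x53,0xcf,0x70,0xad}
#2 dst[0x1b+8] := {0xad,0xa9,0xdd,0xf3,0xaf,0x14,0xdc,0x1f}
query mem[0x09]=0xcf, mem[0x22]=0x1f, mem[0x1e]=0xf3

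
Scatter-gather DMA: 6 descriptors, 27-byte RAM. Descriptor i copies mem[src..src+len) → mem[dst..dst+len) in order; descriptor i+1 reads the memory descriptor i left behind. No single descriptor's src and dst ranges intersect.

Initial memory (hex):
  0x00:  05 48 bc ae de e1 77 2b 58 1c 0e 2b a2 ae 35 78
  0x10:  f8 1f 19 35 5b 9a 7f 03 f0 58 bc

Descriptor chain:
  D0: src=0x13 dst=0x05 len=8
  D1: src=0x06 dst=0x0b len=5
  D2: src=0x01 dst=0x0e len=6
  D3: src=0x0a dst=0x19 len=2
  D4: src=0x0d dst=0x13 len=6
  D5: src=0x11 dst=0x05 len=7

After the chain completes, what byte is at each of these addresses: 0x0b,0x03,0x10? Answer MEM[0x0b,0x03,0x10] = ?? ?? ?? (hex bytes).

MEM[0x0b,0x03,0x10] = de ae ae

  after D0: wrote 8B at 0x05 = 355b9a7f03f058bc
  after D1: wrote 5B at 0x0b = 5b9a7f03f0
  after D2: wrote 6B at 0x0e = 48bcaede355b
  after D3: wrote 2B at 0x19 = f05b
  after D4: wrote 6B at 0x13 = 7f48bcaede35
  after D5: wrote 7B at 0x05 = de357f48bcaede
query mem[0x0b]=0xde, mem[0x03]=0xae, mem[0x10]=0xae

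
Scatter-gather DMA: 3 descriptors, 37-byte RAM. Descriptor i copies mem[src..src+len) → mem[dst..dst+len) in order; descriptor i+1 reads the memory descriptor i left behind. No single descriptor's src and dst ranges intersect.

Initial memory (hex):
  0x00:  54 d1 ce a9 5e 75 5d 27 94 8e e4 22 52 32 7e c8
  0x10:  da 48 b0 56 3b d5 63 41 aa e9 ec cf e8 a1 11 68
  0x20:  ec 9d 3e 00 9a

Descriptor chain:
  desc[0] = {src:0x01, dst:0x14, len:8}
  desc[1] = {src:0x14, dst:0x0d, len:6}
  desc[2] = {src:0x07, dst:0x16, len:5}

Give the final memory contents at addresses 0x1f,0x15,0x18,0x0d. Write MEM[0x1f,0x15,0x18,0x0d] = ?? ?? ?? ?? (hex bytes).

D0: mem[0x14..0x1b] <- [d1 ce a9 5e 75 5d 27 94]
D1: mem[0x0d..0x12] <- [d1 ce a9 5e 75 5d]
D2: mem[0x16..0x1a] <- [27 94 8e e4 22]
query mem[0x1f]=0x68, mem[0x15]=0xce, mem[0x18]=0x8e, mem[0x0d]=0xd1

MEM[0x1f,0x15,0x18,0x0d] = 68 ce 8e d1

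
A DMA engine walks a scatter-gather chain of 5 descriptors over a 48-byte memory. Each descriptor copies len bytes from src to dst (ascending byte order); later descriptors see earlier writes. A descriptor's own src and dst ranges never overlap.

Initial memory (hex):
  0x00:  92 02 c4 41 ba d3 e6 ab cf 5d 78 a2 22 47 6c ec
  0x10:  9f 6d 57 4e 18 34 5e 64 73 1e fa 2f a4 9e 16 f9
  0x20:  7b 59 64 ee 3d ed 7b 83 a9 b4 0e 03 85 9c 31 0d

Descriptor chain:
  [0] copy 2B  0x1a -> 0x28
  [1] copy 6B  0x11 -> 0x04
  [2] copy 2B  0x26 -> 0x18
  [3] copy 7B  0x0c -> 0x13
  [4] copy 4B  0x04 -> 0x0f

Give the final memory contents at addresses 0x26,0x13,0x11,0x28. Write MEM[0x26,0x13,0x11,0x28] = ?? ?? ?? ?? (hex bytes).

#0 dst[0x28+2] := {0xfa,0x2f}
#1 dst[0x04+6] := {0x6d,0x57,0x4e,0x18,0x34,0x5e}
#2 dst[0x18+2] := {0x7b,0x83}
#3 dst[0x13+7] := {0x22,0x47,0x6c,0xec,0x9f,0x6d,0x57}
#4 dst[0x0f+4] := {0x6d,0x57,0x4e,0x18}
query mem[0x26]=0x7b, mem[0x13]=0x22, mem[0x11]=0x4e, mem[0x28]=0xfa

MEM[0x26,0x13,0x11,0x28] = 7b 22 4e fa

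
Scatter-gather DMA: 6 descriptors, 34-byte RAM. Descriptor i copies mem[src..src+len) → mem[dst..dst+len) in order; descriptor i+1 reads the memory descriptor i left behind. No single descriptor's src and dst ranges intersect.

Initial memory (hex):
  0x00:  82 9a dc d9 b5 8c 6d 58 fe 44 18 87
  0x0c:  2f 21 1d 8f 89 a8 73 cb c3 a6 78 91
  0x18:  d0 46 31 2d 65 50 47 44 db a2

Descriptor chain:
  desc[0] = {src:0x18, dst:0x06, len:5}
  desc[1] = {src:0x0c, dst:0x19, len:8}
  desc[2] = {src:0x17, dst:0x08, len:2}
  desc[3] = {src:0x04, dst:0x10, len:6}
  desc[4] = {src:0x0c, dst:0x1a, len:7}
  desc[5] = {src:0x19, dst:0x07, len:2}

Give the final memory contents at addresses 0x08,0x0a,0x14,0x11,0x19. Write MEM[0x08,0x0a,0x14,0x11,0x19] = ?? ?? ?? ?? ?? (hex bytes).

MEM[0x08,0x0a,0x14,0x11,0x19] = 2f 65 91 8c 2f

#0 dst[0x06+5] := {0xd0,0x46,0x31,0x2d,0x65}
#1 dst[0x19+8] := {0x2f,0x21,0x1d,0x8f,0x89,0xa8,0x73,0xcb}
#2 dst[0x08+2] := {0x91,0xd0}
#3 dst[0x10+6] := {0xb5,0x8c,0xd0,0x46,0x91,0xd0}
#4 dst[0x1a+7] := {0x2f,0x21,0x1d,0x8f,0xb5,0x8c,0xd0}
#5 dst[0x07+2] := {0x2f,0x2f}
query mem[0x08]=0x2f, mem[0x0a]=0x65, mem[0x14]=0x91, mem[0x11]=0x8c, mem[0x19]=0x2f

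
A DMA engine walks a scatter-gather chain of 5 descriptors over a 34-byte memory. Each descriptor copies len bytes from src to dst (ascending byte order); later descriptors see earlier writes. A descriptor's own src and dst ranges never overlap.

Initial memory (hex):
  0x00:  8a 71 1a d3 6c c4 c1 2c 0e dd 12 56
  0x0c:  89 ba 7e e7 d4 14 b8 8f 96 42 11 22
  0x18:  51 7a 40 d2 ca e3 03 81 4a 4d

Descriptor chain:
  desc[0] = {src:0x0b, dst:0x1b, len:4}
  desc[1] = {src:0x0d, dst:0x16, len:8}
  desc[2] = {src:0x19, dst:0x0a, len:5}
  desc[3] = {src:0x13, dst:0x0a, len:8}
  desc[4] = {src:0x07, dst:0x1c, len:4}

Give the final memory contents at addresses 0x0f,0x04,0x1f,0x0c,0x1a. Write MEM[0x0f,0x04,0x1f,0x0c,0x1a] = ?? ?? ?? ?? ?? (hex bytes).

MEM[0x0f,0x04,0x1f,0x0c,0x1a] = e7 6c 8f 42 14

D0: mem[0x1b..0x1e] <- [56 89 ba 7e]
D1: mem[0x16..0x1d] <- [ba 7e e7 d4 14 b8 8f 96]
D2: mem[0x0a..0x0e] <- [d4 14 b8 8f 96]
D3: mem[0x0a..0x11] <- [8f 96 42 ba 7e e7 d4 14]
D4: mem[0x1c..0x1f] <- [2c 0e dd 8f]
query mem[0x0f]=0xe7, mem[0x04]=0x6c, mem[0x1f]=0x8f, mem[0x0c]=0x42, mem[0x1a]=0x14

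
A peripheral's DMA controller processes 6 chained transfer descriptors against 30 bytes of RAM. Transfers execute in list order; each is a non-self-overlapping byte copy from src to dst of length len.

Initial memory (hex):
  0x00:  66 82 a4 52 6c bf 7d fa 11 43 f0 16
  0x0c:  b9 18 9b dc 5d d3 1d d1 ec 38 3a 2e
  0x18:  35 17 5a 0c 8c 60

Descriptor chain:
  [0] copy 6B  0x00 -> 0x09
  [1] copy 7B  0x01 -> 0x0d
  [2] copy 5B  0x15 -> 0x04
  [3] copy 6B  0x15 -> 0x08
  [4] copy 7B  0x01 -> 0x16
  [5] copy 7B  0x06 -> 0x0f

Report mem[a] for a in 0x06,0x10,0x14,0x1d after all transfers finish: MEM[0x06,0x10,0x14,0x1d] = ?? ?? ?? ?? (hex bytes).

D0: mem[0x09..0x0e] <- [66 82 a4 52 6c bf]
D1: mem[0x0d..0x13] <- [82 a4 52 6c bf 7d fa]
D2: mem[0x04..0x08] <- [38 3a 2e 35 17]
D3: mem[0x08..0x0d] <- [38 3a 2e 35 17 5a]
D4: mem[0x16..0x1c] <- [82 a4 52 38 3a 2e 35]
D5: mem[0x0f..0x15] <- [2e 35 38 3a 2e 35 17]
query mem[0x06]=0x2e, mem[0x10]=0x35, mem[0x14]=0x35, mem[0x1d]=0x60

MEM[0x06,0x10,0x14,0x1d] = 2e 35 35 60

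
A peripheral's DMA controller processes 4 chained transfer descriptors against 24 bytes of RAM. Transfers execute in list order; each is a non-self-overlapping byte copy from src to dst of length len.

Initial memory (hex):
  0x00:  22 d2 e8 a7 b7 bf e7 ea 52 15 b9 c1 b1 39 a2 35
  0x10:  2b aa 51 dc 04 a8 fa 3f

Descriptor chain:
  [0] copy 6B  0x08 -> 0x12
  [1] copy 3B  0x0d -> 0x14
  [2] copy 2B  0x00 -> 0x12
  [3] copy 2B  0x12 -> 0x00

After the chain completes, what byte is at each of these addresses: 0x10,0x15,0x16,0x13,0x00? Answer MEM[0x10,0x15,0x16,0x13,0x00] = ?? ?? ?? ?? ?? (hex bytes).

MEM[0x10,0x15,0x16,0x13,0x00] = 2b a2 35 d2 22

#0 dst[0x12+6] := {0x52,0x15,0xb9,0xc1,0xb1,0x39}
#1 dst[0x14+3] := {0x39,0xa2,0x35}
#2 dst[0x12+2] := {0x22,0xd2}
#3 dst[0x00+2] := {0x22,0xd2}
query mem[0x10]=0x2b, mem[0x15]=0xa2, mem[0x16]=0x35, mem[0x13]=0xd2, mem[0x00]=0x22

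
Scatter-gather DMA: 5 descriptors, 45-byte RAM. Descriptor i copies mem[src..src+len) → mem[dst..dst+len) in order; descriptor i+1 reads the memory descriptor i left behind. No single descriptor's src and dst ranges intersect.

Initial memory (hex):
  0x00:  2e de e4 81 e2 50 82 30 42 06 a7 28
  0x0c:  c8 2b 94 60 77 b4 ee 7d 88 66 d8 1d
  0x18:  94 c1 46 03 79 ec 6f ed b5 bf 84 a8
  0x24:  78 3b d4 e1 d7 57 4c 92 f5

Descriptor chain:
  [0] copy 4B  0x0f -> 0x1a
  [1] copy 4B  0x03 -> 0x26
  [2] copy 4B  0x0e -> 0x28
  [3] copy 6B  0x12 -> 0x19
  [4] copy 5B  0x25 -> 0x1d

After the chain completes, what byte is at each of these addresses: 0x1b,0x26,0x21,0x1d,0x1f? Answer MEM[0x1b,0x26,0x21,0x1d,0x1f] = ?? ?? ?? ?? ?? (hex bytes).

D0: mem[0x1a..0x1d] <- [60 77 b4 ee]
D1: mem[0x26..0x29] <- [81 e2 50 82]
D2: mem[0x28..0x2b] <- [94 60 77 b4]
D3: mem[0x19..0x1e] <- [ee 7d 88 66 d8 1d]
D4: mem[0x1d..0x21] <- [3b 81 e2 94 60]
query mem[0x1b]=0x88, mem[0x26]=0x81, mem[0x21]=0x60, mem[0x1d]=0x3b, mem[0x1f]=0xe2

MEM[0x1b,0x26,0x21,0x1d,0x1f] = 88 81 60 3b e2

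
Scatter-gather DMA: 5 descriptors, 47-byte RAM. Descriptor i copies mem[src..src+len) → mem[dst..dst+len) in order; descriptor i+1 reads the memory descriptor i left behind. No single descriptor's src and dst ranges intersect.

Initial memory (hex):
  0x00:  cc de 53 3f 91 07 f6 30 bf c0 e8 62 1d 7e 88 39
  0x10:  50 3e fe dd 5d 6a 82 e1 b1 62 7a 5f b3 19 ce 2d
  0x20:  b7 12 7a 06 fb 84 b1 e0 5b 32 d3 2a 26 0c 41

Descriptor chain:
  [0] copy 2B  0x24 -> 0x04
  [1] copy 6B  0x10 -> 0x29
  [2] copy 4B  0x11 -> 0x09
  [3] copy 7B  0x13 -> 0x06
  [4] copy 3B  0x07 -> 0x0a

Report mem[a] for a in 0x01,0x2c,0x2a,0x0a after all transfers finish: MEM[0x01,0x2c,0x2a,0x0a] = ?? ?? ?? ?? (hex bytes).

MEM[0x01,0x2c,0x2a,0x0a] = de dd 3e 5d

  after D0: wrote 2B at 0x04 = fb84
  after D1: wrote 6B at 0x29 = 503efedd5d6a
  after D2: wrote 4B at 0x09 = 3efedd5d
  after D3: wrote 7B at 0x06 = dd5d6a82e1b162
  after D4: wrote 3B at 0x0a = 5d6a82
query mem[0x01]=0xde, mem[0x2c]=0xdd, mem[0x2a]=0x3e, mem[0x0a]=0x5d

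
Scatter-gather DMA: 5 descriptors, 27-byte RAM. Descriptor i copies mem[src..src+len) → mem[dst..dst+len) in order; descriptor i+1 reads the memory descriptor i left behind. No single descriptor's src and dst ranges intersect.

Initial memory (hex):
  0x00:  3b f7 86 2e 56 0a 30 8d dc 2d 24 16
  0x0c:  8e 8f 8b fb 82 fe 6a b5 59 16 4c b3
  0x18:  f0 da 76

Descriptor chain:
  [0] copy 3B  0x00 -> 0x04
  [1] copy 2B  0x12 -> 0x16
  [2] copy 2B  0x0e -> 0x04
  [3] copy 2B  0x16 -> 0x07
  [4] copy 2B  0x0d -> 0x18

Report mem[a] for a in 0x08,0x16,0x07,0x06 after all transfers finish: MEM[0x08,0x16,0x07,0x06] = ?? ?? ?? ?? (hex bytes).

MEM[0x08,0x16,0x07,0x06] = b5 6a 6a 86

[0] 0x00->0x04 len=3 : 3b f7 86
[1] 0x12->0x16 len=2 : 6a b5
[2] 0x0e->0x04 len=2 : 8b fb
[3] 0x16->0x07 len=2 : 6a b5
[4] 0x0d->0x18 len=2 : 8f 8b
query mem[0x08]=0xb5, mem[0x16]=0x6a, mem[0x07]=0x6a, mem[0x06]=0x86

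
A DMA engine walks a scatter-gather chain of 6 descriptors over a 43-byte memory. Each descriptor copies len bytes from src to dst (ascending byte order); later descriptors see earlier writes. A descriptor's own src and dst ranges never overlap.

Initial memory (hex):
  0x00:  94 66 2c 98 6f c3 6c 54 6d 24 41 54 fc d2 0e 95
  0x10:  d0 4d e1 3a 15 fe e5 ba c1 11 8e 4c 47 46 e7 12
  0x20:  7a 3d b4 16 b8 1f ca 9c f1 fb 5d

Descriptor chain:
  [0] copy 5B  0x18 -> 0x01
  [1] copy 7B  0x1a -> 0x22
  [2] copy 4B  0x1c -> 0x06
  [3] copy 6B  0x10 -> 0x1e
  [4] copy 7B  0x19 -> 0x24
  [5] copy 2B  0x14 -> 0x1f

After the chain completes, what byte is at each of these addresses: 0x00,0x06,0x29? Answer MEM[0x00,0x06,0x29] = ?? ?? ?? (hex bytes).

#0 dst[0x01+5] := {0xc1,0x11,0x8e,0x4c,0x47}
#1 dst[0x22+7] := {0x8e,0x4c,0x47,0x46,0xe7,0x12,0x7a}
#2 dst[0x06+4] := {0x47,0x46,0xe7,0x12}
#3 dst[0x1e+6] := {0xd0,0x4d,0xe1,0x3a,0x15,0xfe}
#4 dst[0x24+7] := {0x11,0x8e,0x4c,0x47,0x46,0xd0,0x4d}
#5 dst[0x1f+2] := {0x15,0xfe}
query mem[0x00]=0x94, mem[0x06]=0x47, mem[0x29]=0xd0

MEM[0x00,0x06,0x29] = 94 47 d0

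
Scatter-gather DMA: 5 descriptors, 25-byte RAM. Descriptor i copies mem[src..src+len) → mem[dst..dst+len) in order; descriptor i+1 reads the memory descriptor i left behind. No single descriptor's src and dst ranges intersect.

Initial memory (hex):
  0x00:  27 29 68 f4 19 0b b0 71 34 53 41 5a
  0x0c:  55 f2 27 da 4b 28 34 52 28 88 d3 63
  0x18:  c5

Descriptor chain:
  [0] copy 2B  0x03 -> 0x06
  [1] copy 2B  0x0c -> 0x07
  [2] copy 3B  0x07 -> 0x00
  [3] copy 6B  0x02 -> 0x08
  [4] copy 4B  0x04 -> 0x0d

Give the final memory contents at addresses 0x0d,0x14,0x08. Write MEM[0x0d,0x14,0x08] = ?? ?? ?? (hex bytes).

MEM[0x0d,0x14,0x08] = 19 28 53

[0] 0x03->0x06 len=2 : f4 19
[1] 0x0c->0x07 len=2 : 55 f2
[2] 0x07->0x00 len=3 : 55 f2 53
[3] 0x02->0x08 len=6 : 53 f4 19 0b f4 55
[4] 0x04->0x0d len=4 : 19 0b f4 55
query mem[0x0d]=0x19, mem[0x14]=0x28, mem[0x08]=0x53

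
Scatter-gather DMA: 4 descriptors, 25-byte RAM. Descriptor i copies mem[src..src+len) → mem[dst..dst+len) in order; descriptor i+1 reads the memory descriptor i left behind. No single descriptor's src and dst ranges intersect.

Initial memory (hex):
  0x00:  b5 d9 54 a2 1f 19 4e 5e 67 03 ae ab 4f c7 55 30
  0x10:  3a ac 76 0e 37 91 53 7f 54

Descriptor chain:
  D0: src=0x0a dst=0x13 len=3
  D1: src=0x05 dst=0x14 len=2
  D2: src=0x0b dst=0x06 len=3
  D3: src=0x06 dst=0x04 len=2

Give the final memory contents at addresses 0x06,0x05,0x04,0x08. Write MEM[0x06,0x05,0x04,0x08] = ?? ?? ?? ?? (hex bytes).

D0: mem[0x13..0x15] <- [ae ab 4f]
D1: mem[0x14..0x15] <- [19 4e]
D2: mem[0x06..0x08] <- [ab 4f c7]
D3: mem[0x04..0x05] <- [ab 4f]
query mem[0x06]=0xab, mem[0x05]=0x4f, mem[0x04]=0xab, mem[0x08]=0xc7

MEM[0x06,0x05,0x04,0x08] = ab 4f ab c7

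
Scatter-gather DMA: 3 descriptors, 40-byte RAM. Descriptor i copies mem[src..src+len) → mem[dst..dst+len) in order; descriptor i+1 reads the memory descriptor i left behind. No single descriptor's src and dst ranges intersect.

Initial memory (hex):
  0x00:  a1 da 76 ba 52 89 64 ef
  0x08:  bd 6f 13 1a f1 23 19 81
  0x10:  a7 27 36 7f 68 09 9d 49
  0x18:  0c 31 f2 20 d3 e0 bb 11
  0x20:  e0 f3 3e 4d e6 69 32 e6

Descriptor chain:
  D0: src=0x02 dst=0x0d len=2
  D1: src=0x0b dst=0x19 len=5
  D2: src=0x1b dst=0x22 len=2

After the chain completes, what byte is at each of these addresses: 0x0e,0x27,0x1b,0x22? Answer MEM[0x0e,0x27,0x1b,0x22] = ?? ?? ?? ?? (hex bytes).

MEM[0x0e,0x27,0x1b,0x22] = ba e6 76 76

#0 dst[0x0d+2] := {0x76,0xba}
#1 dst[0x19+5] := {0x1a,0xf1,0x76,0xba,0x81}
#2 dst[0x22+2] := {0x76,0xba}
query mem[0x0e]=0xba, mem[0x27]=0xe6, mem[0x1b]=0x76, mem[0x22]=0x76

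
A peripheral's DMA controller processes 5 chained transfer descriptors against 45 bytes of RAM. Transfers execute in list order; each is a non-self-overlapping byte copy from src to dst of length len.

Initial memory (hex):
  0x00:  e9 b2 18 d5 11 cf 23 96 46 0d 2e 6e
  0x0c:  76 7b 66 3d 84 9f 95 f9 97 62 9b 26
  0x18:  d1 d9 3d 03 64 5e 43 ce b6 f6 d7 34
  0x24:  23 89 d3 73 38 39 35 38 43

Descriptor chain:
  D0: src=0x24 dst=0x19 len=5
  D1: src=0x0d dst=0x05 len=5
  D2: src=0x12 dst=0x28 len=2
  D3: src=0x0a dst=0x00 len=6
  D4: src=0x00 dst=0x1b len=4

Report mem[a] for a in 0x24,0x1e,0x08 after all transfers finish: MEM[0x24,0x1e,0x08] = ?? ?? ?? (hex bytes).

MEM[0x24,0x1e,0x08] = 23 7b 84

D0: mem[0x19..0x1d] <- [23 89 d3 73 38]
D1: mem[0x05..0x09] <- [7b 66 3d 84 9f]
D2: mem[0x28..0x29] <- [95 f9]
D3: mem[0x00..0x05] <- [2e 6e 76 7b 66 3d]
D4: mem[0x1b..0x1e] <- [2e 6e 76 7b]
query mem[0x24]=0x23, mem[0x1e]=0x7b, mem[0x08]=0x84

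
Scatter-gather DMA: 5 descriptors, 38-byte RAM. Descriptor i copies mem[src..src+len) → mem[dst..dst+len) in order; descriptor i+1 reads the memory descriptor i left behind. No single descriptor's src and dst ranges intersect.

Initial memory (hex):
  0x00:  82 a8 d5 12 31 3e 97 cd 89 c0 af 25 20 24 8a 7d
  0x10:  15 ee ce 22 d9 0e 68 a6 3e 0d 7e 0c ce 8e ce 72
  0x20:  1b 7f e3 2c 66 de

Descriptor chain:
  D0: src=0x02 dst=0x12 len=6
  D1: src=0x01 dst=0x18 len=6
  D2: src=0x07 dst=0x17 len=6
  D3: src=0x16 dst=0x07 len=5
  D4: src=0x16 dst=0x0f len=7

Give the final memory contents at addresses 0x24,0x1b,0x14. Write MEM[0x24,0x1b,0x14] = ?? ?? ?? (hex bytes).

  after D0: wrote 6B at 0x12 = d512313e97cd
  after D1: wrote 6B at 0x18 = a8d512313e97
  after D2: wrote 6B at 0x17 = cd89c0af2520
  after D3: wrote 5B at 0x07 = 97cd89c0af
  after D4: wrote 7B at 0x0f = 97cd89c0af2520
query mem[0x24]=0x66, mem[0x1b]=0x25, mem[0x14]=0x25

MEM[0x24,0x1b,0x14] = 66 25 25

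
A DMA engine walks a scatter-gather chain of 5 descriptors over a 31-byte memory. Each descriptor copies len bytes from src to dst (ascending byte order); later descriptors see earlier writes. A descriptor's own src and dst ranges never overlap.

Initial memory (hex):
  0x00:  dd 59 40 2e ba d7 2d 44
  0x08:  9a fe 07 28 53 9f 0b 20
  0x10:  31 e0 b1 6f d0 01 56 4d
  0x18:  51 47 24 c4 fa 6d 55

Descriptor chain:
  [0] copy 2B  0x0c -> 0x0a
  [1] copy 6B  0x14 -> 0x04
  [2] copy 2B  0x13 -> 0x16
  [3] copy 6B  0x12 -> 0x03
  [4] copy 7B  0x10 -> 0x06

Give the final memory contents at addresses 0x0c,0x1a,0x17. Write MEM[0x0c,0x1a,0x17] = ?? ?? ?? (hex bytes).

MEM[0x0c,0x1a,0x17] = 6f 24 d0

D0: mem[0x0a..0x0b] <- [53 9f]
D1: mem[0x04..0x09] <- [d0 01 56 4d 51 47]
D2: mem[0x16..0x17] <- [6f d0]
D3: mem[0x03..0x08] <- [b1 6f d0 01 6f d0]
D4: mem[0x06..0x0c] <- [31 e0 b1 6f d0 01 6f]
query mem[0x0c]=0x6f, mem[0x1a]=0x24, mem[0x17]=0xd0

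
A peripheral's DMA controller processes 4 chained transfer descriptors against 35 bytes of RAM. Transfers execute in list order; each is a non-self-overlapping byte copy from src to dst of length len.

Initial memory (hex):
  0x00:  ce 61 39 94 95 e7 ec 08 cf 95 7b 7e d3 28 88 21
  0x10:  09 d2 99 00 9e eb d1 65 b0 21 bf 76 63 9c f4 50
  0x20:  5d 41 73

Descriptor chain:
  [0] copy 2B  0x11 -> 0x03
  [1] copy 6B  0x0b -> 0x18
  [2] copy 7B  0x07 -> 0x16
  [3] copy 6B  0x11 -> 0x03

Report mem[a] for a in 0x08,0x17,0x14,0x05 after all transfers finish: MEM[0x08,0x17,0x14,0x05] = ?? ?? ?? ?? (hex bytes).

#0 dst[0x03+2] := {0xd2,0x99}
#1 dst[0x18+6] := {0x7e,0xd3,0x28,0x88,0x21,0x09}
#2 dst[0x16+7] := {0x08,0xcf,0x95,0x7b,0x7e,0xd3,0x28}
#3 dst[0x03+6] := {0xd2,0x99,0x00,0x9e,0xeb,0x08}
query mem[0x08]=0x08, mem[0x17]=0xcf, mem[0x14]=0x9e, mem[0x05]=0x00

MEM[0x08,0x17,0x14,0x05] = 08 cf 9e 00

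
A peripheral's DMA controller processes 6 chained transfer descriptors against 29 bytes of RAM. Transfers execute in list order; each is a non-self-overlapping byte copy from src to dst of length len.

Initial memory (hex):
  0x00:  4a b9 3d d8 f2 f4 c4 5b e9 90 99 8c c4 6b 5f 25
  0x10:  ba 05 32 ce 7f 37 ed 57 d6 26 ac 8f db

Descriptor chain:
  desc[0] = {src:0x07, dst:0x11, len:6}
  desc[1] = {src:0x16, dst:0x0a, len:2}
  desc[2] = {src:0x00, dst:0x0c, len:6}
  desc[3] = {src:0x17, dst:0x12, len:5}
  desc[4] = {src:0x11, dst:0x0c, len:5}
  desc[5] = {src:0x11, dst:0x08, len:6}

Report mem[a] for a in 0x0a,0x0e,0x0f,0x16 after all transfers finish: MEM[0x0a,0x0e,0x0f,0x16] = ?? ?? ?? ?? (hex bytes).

#0 dst[0x11+6] := {0x5b,0xe9,0x90,0x99,0x8c,0xc4}
#1 dst[0x0a+2] := {0xc4,0x57}
#2 dst[0x0c+6] := {0x4a,0xb9,0x3d,0xd8,0xf2,0xf4}
#3 dst[0x12+5] := {0x57,0xd6,0x26,0xac,0x8f}
#4 dst[0x0c+5] := {0xf4,0x57,0xd6,0x26,0xac}
#5 dst[0x08+6] := {0xf4,0x57,0xd6,0x26,0xac,0x8f}
query mem[0x0a]=0xd6, mem[0x0e]=0xd6, mem[0x0f]=0x26, mem[0x16]=0x8f

MEM[0x0a,0x0e,0x0f,0x16] = d6 d6 26 8f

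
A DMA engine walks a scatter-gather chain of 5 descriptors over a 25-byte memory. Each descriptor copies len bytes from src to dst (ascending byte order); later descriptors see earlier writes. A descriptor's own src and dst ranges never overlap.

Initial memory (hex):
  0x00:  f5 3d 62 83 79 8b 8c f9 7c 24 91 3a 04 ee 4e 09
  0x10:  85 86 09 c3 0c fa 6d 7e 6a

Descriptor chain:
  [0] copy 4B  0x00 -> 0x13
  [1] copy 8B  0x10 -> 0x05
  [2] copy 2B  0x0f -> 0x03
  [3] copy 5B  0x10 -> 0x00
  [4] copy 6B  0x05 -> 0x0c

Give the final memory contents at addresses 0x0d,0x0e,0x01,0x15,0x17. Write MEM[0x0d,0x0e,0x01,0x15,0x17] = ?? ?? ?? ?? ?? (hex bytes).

MEM[0x0d,0x0e,0x01,0x15,0x17] = 86 09 86 62 7e

  after D0: wrote 4B at 0x13 = f53d6283
  after D1: wrote 8B at 0x05 = 858609f53d62837e
  after D2: wrote 2B at 0x03 = 0985
  after D3: wrote 5B at 0x00 = 858609f53d
  after D4: wrote 6B at 0x0c = 858609f53d62
query mem[0x0d]=0x86, mem[0x0e]=0x09, mem[0x01]=0x86, mem[0x15]=0x62, mem[0x17]=0x7e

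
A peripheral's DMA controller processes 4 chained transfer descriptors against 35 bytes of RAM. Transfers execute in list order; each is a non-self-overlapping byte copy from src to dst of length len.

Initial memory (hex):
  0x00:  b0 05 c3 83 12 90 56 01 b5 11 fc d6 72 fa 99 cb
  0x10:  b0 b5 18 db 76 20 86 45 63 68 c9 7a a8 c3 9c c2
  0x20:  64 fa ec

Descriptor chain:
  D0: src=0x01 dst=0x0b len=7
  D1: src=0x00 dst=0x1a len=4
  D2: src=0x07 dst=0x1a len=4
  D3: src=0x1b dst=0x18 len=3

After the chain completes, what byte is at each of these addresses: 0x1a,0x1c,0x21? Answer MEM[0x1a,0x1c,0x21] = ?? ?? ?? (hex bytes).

D0: mem[0x0b..0x11] <- [05 c3 83 12 90 56 01]
D1: mem[0x1a..0x1d] <- [b0 05 c3 83]
D2: mem[0x1a..0x1d] <- [01 b5 11 fc]
D3: mem[0x18..0x1a] <- [b5 11 fc]
query mem[0x1a]=0xfc, mem[0x1c]=0x11, mem[0x21]=0xfa

MEM[0x1a,0x1c,0x21] = fc 11 fa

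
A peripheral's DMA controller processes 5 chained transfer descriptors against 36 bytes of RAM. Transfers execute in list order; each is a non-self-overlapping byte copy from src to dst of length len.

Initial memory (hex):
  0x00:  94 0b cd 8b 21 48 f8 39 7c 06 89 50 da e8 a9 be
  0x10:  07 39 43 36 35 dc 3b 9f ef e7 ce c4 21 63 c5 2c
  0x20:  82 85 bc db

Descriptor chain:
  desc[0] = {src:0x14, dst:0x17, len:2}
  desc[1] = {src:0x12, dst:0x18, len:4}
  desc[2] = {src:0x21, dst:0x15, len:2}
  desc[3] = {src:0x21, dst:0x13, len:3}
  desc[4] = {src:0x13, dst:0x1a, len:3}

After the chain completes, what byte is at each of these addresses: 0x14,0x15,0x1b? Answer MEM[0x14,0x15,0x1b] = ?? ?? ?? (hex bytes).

  after D0: wrote 2B at 0x17 = 35dc
  after D1: wrote 4B at 0x18 = 433635dc
  after D2: wrote 2B at 0x15 = 85bc
  after D3: wrote 3B at 0x13 = 85bcdb
  after D4: wrote 3B at 0x1a = 85bcdb
query mem[0x14]=0xbc, mem[0x15]=0xdb, mem[0x1b]=0xbc

MEM[0x14,0x15,0x1b] = bc db bc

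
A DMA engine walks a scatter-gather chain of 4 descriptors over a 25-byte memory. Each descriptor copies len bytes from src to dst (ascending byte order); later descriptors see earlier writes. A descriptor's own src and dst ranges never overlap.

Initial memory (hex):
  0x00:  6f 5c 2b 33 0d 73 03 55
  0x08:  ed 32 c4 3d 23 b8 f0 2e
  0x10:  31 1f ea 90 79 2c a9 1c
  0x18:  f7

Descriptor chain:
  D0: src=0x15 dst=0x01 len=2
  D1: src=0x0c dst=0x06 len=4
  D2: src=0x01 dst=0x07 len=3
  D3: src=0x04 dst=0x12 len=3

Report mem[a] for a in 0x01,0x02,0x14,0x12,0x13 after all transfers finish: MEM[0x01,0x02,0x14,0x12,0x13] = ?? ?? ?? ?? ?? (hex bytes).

MEM[0x01,0x02,0x14,0x12,0x13] = 2c a9 23 0d 73

[0] 0x15->0x01 len=2 : 2c a9
[1] 0x0c->0x06 len=4 : 23 b8 f0 2e
[2] 0x01->0x07 len=3 : 2c a9 33
[3] 0x04->0x12 len=3 : 0d 73 23
query mem[0x01]=0x2c, mem[0x02]=0xa9, mem[0x14]=0x23, mem[0x12]=0x0d, mem[0x13]=0x73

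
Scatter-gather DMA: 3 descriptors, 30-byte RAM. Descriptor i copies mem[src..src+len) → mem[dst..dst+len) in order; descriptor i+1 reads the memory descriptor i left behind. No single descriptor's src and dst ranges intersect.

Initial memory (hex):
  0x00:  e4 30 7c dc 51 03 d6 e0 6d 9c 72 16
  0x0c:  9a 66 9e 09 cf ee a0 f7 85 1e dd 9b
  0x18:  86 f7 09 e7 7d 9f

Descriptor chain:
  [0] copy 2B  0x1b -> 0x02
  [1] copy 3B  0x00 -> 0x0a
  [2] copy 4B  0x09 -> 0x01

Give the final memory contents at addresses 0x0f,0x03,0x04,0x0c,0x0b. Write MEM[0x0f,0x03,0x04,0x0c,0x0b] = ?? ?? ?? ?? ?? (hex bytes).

[0] 0x1b->0x02 len=2 : e7 7d
[1] 0x00->0x0a len=3 : e4 30 e7
[2] 0x09->0x01 len=4 : 9c e4 30 e7
query mem[0x0f]=0x09, mem[0x03]=0x30, mem[0x04]=0xe7, mem[0x0c]=0xe7, mem[0x0b]=0x30

MEM[0x0f,0x03,0x04,0x0c,0x0b] = 09 30 e7 e7 30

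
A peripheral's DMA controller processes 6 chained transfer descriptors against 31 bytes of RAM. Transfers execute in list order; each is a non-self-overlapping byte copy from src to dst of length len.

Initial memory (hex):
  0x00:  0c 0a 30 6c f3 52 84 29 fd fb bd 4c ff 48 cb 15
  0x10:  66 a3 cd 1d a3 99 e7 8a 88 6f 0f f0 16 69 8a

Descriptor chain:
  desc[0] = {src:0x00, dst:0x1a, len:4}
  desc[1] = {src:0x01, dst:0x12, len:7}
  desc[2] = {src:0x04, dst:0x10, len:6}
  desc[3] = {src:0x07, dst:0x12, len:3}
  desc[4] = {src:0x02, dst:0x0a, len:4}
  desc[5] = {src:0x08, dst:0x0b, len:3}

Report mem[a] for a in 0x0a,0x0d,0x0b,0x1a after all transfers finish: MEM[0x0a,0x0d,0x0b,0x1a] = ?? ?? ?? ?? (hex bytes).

MEM[0x0a,0x0d,0x0b,0x1a] = 30 30 fd 0c

[0] 0x00->0x1a len=4 : 0c 0a 30 6c
[1] 0x01->0x12 len=7 : 0a 30 6c f3 52 84 29
[2] 0x04->0x10 len=6 : f3 52 84 29 fd fb
[3] 0x07->0x12 len=3 : 29 fd fb
[4] 0x02->0x0a len=4 : 30 6c f3 52
[5] 0x08->0x0b len=3 : fd fb 30
query mem[0x0a]=0x30, mem[0x0d]=0x30, mem[0x0b]=0xfd, mem[0x1a]=0x0c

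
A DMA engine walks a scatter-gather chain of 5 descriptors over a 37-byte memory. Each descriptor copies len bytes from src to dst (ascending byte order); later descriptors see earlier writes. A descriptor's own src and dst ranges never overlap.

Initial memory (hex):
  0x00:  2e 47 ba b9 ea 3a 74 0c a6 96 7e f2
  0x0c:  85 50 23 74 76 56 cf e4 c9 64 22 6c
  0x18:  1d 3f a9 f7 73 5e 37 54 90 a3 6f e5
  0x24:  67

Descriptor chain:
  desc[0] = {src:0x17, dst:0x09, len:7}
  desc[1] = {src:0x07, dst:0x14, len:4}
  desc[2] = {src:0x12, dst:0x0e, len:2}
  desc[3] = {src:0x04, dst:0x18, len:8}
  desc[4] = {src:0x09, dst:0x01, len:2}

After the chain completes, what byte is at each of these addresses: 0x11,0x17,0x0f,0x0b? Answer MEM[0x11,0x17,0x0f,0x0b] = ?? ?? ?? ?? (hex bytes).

MEM[0x11,0x17,0x0f,0x0b] = 56 1d e4 3f

D0: mem[0x09..0x0f] <- [6c 1d 3f a9 f7 73 5e]
D1: mem[0x14..0x17] <- [0c a6 6c 1d]
D2: mem[0x0e..0x0f] <- [cf e4]
D3: mem[0x18..0x1f] <- [ea 3a 74 0c a6 6c 1d 3f]
D4: mem[0x01..0x02] <- [6c 1d]
query mem[0x11]=0x56, mem[0x17]=0x1d, mem[0x0f]=0xe4, mem[0x0b]=0x3f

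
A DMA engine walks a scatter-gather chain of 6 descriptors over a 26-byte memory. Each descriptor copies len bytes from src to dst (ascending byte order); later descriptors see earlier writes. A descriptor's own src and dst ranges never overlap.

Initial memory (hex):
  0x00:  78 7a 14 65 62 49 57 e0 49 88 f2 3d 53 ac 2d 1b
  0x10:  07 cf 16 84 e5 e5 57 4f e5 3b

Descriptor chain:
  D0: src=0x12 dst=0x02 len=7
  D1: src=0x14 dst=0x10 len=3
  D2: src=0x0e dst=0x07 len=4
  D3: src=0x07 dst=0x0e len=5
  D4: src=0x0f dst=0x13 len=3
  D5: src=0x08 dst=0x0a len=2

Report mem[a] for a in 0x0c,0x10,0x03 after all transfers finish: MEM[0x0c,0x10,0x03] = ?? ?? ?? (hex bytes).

[0] 0x12->0x02 len=7 : 16 84 e5 e5 57 4f e5
[1] 0x14->0x10 len=3 : e5 e5 57
[2] 0x0e->0x07 len=4 : 2d 1b e5 e5
[3] 0x07->0x0e len=5 : 2d 1b e5 e5 3d
[4] 0x0f->0x13 len=3 : 1b e5 e5
[5] 0x08->0x0a len=2 : 1b e5
query mem[0x0c]=0x53, mem[0x10]=0xe5, mem[0x03]=0x84

MEM[0x0c,0x10,0x03] = 53 e5 84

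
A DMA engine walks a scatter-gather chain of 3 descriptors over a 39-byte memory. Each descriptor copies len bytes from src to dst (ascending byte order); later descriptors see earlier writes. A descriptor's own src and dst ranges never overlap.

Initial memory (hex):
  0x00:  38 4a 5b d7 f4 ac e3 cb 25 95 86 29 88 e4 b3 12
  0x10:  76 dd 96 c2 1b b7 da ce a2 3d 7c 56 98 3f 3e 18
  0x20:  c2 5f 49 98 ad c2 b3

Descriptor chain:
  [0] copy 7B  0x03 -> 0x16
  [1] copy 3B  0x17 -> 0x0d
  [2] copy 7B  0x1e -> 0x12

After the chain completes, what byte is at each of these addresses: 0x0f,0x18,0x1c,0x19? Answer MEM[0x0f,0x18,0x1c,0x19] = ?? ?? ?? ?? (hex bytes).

[0] 0x03->0x16 len=7 : d7 f4 ac e3 cb 25 95
[1] 0x17->0x0d len=3 : f4 ac e3
[2] 0x1e->0x12 len=7 : 3e 18 c2 5f 49 98 ad
query mem[0x0f]=0xe3, mem[0x18]=0xad, mem[0x1c]=0x95, mem[0x19]=0xe3

MEM[0x0f,0x18,0x1c,0x19] = e3 ad 95 e3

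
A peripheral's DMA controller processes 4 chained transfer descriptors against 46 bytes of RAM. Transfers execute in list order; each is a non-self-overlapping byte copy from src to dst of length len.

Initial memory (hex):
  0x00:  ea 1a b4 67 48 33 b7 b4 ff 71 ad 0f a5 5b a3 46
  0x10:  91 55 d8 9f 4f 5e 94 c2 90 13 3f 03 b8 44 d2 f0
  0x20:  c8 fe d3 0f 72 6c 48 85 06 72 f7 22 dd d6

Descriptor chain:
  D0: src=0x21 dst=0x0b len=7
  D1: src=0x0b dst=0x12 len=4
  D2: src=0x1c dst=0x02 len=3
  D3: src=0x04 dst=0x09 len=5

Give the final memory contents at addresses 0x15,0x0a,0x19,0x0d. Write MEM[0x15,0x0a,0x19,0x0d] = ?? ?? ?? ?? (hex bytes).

[0] 0x21->0x0b len=7 : fe d3 0f 72 6c 48 85
[1] 0x0b->0x12 len=4 : fe d3 0f 72
[2] 0x1c->0x02 len=3 : b8 44 d2
[3] 0x04->0x09 len=5 : d2 33 b7 b4 ff
query mem[0x15]=0x72, mem[0x0a]=0x33, mem[0x19]=0x13, mem[0x0d]=0xff

MEM[0x15,0x0a,0x19,0x0d] = 72 33 13 ff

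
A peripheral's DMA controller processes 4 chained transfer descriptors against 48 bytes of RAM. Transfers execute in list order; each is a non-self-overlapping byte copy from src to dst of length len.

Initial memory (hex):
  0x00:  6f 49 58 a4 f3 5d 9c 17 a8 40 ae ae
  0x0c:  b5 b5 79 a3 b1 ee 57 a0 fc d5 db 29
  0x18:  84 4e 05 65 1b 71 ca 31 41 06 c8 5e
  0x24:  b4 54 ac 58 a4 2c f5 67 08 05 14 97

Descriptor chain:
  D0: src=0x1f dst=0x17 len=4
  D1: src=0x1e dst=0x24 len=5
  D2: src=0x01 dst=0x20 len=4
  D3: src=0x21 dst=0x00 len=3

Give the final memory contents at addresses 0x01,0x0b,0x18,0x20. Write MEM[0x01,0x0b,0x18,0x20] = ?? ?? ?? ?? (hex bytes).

[0] 0x1f->0x17 len=4 : 31 41 06 c8
[1] 0x1e->0x24 len=5 : ca 31 41 06 c8
[2] 0x01->0x20 len=4 : 49 58 a4 f3
[3] 0x21->0x00 len=3 : 58 a4 f3
query mem[0x01]=0xa4, mem[0x0b]=0xae, mem[0x18]=0x41, mem[0x20]=0x49

MEM[0x01,0x0b,0x18,0x20] = a4 ae 41 49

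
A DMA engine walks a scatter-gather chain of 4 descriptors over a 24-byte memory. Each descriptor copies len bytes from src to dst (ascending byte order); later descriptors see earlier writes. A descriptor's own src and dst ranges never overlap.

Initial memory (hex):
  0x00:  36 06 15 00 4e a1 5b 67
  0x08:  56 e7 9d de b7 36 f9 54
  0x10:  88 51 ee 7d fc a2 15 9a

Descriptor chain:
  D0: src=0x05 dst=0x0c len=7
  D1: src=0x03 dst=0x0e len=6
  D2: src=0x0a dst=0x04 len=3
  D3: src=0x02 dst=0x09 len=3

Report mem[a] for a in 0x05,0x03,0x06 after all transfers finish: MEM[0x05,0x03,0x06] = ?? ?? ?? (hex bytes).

MEM[0x05,0x03,0x06] = de 00 a1

D0: mem[0x0c..0x12] <- [a1 5b 67 56 e7 9d de]
D1: mem[0x0e..0x13] <- [00 4e a1 5b 67 56]
D2: mem[0x04..0x06] <- [9d de a1]
D3: mem[0x09..0x0b] <- [15 00 9d]
query mem[0x05]=0xde, mem[0x03]=0x00, mem[0x06]=0xa1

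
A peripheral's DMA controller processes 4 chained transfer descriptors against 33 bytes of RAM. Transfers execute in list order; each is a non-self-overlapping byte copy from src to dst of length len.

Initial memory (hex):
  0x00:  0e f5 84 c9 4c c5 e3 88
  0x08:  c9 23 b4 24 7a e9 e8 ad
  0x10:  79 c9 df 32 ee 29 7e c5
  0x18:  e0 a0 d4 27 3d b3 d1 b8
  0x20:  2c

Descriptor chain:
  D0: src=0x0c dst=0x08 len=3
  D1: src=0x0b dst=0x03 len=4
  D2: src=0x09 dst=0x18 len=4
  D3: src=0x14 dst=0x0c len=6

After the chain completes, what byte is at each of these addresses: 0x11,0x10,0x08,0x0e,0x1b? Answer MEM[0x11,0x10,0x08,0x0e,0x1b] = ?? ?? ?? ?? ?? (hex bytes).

MEM[0x11,0x10,0x08,0x0e,0x1b] = e8 e9 7a 7e 7a

#0 dst[0x08+3] := {0x7a,0xe9,0xe8}
#1 dst[0x03+4] := {0x24,0x7a,0xe9,0xe8}
#2 dst[0x18+4] := {0xe9,0xe8,0x24,0x7a}
#3 dst[0x0c+6] := {0xee,0x29,0x7e,0xc5,0xe9,0xe8}
query mem[0x11]=0xe8, mem[0x10]=0xe9, mem[0x08]=0x7a, mem[0x0e]=0x7e, mem[0x1b]=0x7a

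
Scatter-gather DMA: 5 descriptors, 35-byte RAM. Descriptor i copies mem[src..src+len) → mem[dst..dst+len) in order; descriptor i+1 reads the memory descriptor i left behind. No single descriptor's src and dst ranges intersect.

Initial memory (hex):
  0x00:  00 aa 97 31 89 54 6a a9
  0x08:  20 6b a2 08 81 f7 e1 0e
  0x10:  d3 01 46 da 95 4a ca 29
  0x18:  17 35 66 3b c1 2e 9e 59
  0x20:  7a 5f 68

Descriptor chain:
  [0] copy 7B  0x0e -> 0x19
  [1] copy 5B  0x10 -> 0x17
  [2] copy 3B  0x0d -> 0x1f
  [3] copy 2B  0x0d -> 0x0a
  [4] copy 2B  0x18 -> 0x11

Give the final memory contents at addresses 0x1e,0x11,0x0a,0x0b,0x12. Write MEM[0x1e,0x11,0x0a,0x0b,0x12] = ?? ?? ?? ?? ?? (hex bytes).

MEM[0x1e,0x11,0x0a,0x0b,0x12] = da 01 f7 e1 46

  after D0: wrote 7B at 0x19 = e10ed30146da95
  after D1: wrote 5B at 0x17 = d30146da95
  after D2: wrote 3B at 0x1f = f7e10e
  after D3: wrote 2B at 0x0a = f7e1
  after D4: wrote 2B at 0x11 = 0146
query mem[0x1e]=0xda, mem[0x11]=0x01, mem[0x0a]=0xf7, mem[0x0b]=0xe1, mem[0x12]=0x46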